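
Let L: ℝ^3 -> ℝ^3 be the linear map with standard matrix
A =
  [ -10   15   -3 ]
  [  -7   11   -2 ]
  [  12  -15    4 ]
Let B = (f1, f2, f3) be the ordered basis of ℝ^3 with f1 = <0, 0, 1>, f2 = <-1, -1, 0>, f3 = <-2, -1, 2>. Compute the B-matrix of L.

[[2, 1, -1], [1, 3, 1], [1, 1, 0]]

With P the matrix whose columns are f1, ..., f3, [L]_B = P^(-1) A P.
Column by column: L(f1) = A f1 = <-3, -2, 4>; its B-coordinates <2, 1, 1> give column 1.
Continuing for each basis vector yields [L]_B = [[2, 1, -1], [1, 3, 1], [1, 1, 0]].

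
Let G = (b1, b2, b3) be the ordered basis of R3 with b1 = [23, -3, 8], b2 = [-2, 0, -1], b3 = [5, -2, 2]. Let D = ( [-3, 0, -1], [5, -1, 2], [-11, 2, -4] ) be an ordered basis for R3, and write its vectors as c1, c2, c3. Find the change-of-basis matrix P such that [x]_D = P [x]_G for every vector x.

Take x = bj: its G-coordinates are the j-th standard unit vector, so P e_j — column j of P — equals [bj]_D.
b1 = -2c1 - c2 - 2c3, giving column 1 = [-2, -1, -2]; repeating for each j gives P = [[-2, 1, 2], [-1, -2, 0], [-2, -1, -1]].

[[-2, 1, 2], [-1, -2, 0], [-2, -1, -1]]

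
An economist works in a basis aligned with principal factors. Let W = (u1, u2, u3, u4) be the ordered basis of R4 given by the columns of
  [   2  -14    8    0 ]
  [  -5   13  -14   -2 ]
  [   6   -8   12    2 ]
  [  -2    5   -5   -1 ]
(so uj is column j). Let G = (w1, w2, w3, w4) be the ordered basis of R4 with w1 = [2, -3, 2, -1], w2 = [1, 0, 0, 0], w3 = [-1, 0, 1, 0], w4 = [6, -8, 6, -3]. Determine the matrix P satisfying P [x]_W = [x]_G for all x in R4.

Take x = uj: its W-coordinates are the j-th standard unit vector, so P e_j — column j of P — equals [uj]_G.
u1 = -w1 + 0·w2 + 2w3 + w4, giving column 1 = [-1, 0, 2, 1]; repeating for each j gives P = [[-1, 1, 2, -2], [0, -2, 0, -2], [2, 2, 2, 0], [1, -2, 1, 1]].

[[-1, 1, 2, -2], [0, -2, 0, -2], [2, 2, 2, 0], [1, -2, 1, 1]]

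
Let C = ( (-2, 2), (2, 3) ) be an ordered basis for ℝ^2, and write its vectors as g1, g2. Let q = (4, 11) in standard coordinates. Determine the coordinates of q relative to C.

(1, 3)

Write q = c_1 g1 + c_2 g2 and solve for the c_i.
System: -2c_1 + 2c_2 = 4, 2c_1 + 3c_2 = 11; solving gives c_1 = 1, c_2 = 3.
Check: g1 + 3g2 = (4, 11).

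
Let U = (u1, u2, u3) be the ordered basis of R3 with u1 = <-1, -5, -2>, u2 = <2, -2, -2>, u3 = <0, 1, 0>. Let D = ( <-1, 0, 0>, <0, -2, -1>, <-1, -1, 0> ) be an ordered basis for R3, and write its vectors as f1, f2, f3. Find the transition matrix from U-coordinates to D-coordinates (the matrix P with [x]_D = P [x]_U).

Let M have columns uj and N have columns fj. Then for every x, N [x]_D = x = M [x]_U, so P = N^(-1) M.
Since det N = 1, N^(-1) has integer entries; multiplying gives P = [[0, 0, 1], [2, 2, 0], [1, -2, -1]].

[[0, 0, 1], [2, 2, 0], [1, -2, -1]]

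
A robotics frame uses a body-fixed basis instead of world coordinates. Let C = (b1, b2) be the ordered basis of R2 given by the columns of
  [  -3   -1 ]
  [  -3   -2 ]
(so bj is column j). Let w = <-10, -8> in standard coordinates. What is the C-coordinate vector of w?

[w]_C is the unique c with M c = w, where M has columns b1, b2.
System: -3c_1 - c_2 = -10, -3c_1 - 2c_2 = -8; solving gives c_1 = 4, c_2 = -2.
Check: 4b1 - 2b2 = <-10, -8>.

<4, -2>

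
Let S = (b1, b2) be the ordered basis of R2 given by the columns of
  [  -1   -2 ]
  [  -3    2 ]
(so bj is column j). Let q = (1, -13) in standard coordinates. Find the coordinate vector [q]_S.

(3, -2)

[q]_S is the unique c with M c = q, where M has columns b1, b2.
System: -c_1 - 2c_2 = 1, -3c_1 + 2c_2 = -13; solving gives c_1 = 3, c_2 = -2.
Check: 3b1 - 2b2 = (1, -13).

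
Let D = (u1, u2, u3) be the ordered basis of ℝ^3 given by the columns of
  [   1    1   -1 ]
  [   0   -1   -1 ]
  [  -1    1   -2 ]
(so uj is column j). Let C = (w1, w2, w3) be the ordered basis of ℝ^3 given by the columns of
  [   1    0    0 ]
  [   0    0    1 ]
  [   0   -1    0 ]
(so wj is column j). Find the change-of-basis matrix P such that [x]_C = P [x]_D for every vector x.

[[1, 1, -1], [1, -1, 2], [0, -1, -1]]

Take x = uj: its D-coordinates are the j-th standard unit vector, so P e_j — column j of P — equals [uj]_C.
u1 = w1 + w2 + 0·w3, giving column 1 = <1, 1, 0>; repeating for each j gives P = [[1, 1, -1], [1, -1, 2], [0, -1, -1]].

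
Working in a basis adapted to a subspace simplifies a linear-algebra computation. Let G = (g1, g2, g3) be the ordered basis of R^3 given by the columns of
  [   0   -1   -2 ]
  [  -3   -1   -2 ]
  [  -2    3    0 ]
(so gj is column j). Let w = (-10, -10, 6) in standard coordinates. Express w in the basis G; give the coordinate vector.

(0, 2, 4)

[w]_G is the unique c with M c = w, where M has columns g1, ..., g3.
Gaussian elimination on [M | w] yields c = (0, 2, 4).
Check: 0·g1 + 2g2 + 4g3 = (-10, -10, 6).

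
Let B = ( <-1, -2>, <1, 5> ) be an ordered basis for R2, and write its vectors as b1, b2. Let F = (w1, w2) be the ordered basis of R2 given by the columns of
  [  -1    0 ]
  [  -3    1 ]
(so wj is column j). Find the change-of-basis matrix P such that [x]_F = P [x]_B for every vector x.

Let M have columns bj and N have columns wj. Then for every x, N [x]_F = x = M [x]_B, so P = N^(-1) M.
Since det N = -1, N^(-1) has integer entries; multiplying gives P = [[1, -1], [1, 2]].

[[1, -1], [1, 2]]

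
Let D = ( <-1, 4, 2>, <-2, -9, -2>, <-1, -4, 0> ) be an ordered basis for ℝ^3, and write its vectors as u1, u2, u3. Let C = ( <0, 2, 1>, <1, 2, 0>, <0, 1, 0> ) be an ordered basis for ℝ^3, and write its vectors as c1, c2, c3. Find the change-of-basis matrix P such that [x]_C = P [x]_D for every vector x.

Let M have columns uj and N have columns cj. Then for every x, N [x]_C = x = M [x]_D, so P = N^(-1) M.
Since det N = 1, N^(-1) has integer entries; multiplying gives P = [[2, -2, 0], [-1, -2, -1], [2, -1, -2]].

[[2, -2, 0], [-1, -2, -1], [2, -1, -2]]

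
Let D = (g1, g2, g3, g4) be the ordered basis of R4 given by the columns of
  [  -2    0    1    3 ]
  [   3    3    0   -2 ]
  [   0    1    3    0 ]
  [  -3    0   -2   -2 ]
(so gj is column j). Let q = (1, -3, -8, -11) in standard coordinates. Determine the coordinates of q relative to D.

We seek scalars with c_1 g1 + ... + c_4 g4 = q; equivalently solve M c = q where the columns of M are g1, ..., g4.
Row-reducing the augmented matrix [M | q] gives c = (3, -2, -2, 3).
Check: 3g1 - 2g2 - 2g3 + 3g4 = (1, -3, -8, -11).

(3, -2, -2, 3)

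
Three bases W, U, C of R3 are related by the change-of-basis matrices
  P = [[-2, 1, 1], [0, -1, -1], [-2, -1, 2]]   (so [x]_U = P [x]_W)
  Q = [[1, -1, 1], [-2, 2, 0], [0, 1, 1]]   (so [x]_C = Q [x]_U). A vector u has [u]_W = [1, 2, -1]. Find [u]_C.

First [u]_U = P [u]_W = [-1, -1, -6].
Then [u]_C = Q [u]_U = [-6, 0, -7].

[-6, 0, -7]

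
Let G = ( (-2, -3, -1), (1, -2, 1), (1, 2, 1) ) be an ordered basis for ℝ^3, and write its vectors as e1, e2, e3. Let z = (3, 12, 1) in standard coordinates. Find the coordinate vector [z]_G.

Write z = c_1 e1 + ... + c_3 e3 and solve for the c_i.
Solving this 3x3 system gives c = (-2, -2, 1).
Check: -2e1 - 2e2 + e3 = (3, 12, 1).

(-2, -2, 1)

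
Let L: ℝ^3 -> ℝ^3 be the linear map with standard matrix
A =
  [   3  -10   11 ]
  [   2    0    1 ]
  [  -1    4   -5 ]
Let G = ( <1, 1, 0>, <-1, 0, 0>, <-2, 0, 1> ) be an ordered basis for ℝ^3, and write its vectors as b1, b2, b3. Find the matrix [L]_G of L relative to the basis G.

The j-th column of [L]_G is [L(bj)]_G.
L(b1) = A b1 = <-7, 2, 3> = 2b1 + 3b2 + 3b3, so column 1 is <2, 3, 3>.
Repeating for b2, b3 and assembling the columns gives [[2, -2, -3], [3, -1, -2], [3, 1, -3]].

[[2, -2, -3], [3, -1, -2], [3, 1, -3]]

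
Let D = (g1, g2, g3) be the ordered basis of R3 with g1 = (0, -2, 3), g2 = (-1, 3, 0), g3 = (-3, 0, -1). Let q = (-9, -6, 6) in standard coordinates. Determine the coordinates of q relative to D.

We seek scalars with c_1 g1 + ... + c_3 g3 = q; equivalently solve M c = q where the columns of M are g1, ..., g3.
Row-reducing the augmented matrix [M | q] gives c = (3, 0, 3).
Check: 3g1 + 0·g2 + 3g3 = (-9, -6, 6).

(3, 0, 3)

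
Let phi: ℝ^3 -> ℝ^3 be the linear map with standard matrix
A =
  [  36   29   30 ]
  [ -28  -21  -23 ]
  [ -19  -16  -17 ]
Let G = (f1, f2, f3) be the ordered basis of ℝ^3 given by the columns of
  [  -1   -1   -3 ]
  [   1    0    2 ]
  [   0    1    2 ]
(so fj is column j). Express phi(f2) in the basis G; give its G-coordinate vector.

<3, 0, 1>

Compute phi(f2) = A f2 = <-6, 5, 2> in standard coordinates.
Then write this in G-coordinates: solve for y in y_1 f1 + ... + y_3 f3 = <-6, 5, 2>.
This gives y = <3, 0, 1>, which is column 2 of [phi]_G.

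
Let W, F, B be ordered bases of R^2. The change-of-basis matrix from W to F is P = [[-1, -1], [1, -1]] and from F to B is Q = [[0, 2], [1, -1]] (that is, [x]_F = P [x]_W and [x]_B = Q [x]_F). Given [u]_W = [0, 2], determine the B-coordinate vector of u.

Apply P to get F-coordinates [-2, -2], then Q to get B-coordinates.
The result is [u]_B = [-4, 0].

[-4, 0]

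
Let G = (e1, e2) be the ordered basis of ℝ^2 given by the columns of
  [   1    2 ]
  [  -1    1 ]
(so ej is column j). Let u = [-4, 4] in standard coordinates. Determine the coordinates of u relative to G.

[-4, 0]

Write u = c_1 e1 + c_2 e2 and solve for the c_i.
System: c_1 + 2c_2 = -4, -c_1 + c_2 = 4; solving gives c_1 = -4, c_2 = 0.
Check: -4e1 + 0·e2 = [-4, 4].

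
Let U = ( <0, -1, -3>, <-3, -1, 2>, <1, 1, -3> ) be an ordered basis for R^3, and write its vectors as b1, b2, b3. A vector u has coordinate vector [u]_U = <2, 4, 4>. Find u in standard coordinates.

<-8, -2, -10>

By definition u = 2b1 + 4b2 + 4b3.
Summing componentwise gives <-8, -2, -10>.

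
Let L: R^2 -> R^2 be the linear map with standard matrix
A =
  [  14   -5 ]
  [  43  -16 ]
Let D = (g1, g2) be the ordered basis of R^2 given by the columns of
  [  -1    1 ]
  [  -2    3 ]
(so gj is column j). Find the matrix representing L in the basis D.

[[1, -2], [-3, -3]]

With P the matrix whose columns are g1, g2, [L]_D = P^(-1) A P.
Column by column: L(g1) = A g1 = (-4, -11); its D-coordinates (1, -3) give column 1.
Continuing for each basis vector yields [L]_D = [[1, -2], [-3, -3]].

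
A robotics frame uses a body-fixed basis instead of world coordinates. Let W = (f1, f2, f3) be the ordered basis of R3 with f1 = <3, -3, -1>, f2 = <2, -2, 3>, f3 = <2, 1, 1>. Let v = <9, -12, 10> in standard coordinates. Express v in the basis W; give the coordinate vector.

<1, 4, -1>

We seek scalars with c_1 f1 + ... + c_3 f3 = v; equivalently solve M c = v where the columns of M are f1, ..., f3.
Solving this 3x3 system gives c = (1, 4, -1).
Check: f1 + 4f2 - f3 = <9, -12, 10>.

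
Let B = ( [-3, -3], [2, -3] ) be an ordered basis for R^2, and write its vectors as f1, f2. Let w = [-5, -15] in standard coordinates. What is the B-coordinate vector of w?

[3, 2]

Write w = c_1 f1 + c_2 f2 and solve for the c_i.
System: -3c_1 + 2c_2 = -5, -3c_1 - 3c_2 = -15; solving gives c_1 = 3, c_2 = 2.
Check: 3f1 + 2f2 = [-5, -15].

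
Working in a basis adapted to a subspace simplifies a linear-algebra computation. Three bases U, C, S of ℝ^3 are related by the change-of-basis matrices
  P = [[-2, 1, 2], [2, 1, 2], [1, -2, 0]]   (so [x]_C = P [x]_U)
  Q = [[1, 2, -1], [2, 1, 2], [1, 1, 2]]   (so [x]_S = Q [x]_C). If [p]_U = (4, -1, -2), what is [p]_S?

(-13, -11, 2)

First [p]_C = P [p]_U = (-13, 3, 6).
Then [p]_S = Q [p]_C = (-13, -11, 2).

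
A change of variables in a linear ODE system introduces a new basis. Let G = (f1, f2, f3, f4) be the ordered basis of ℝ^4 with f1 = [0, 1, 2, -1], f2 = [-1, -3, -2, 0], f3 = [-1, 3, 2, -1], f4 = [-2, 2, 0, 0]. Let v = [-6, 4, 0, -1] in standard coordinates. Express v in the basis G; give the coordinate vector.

[v]_G is the unique c with M c = v, where M has columns f1, ..., f4.
Solving this 4x4 system gives c = (0, 1, 1, 2).
Check: 0·f1 + f2 + f3 + 2f4 = [-6, 4, 0, -1].

[0, 1, 1, 2]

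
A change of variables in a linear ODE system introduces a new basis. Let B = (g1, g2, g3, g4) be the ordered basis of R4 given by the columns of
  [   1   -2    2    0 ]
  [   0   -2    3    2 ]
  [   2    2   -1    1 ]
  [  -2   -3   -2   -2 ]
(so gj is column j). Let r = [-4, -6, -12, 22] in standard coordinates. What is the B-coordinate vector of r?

We seek scalars with c_1 g1 + ... + c_4 g4 = r; equivalently solve M c = r where the columns of M are g1, ..., g4.
Gaussian elimination on [M | r] yields c = (-4, -2, -2, -2).
Check: -4g1 - 2g2 - 2g3 - 2g4 = [-4, -6, -12, 22].

[-4, -2, -2, -2]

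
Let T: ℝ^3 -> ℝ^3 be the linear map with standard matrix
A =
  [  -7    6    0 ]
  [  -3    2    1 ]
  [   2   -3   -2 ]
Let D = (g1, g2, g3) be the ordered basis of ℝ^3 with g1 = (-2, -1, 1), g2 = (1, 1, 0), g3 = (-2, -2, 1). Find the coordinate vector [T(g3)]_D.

Compute T(g3) = A g3 = (2, 3, 0) in standard coordinates.
Then write this in D-coordinates: solve for y in y_1 g1 + ... + y_3 g3 = (2, 3, 0).
This gives y = (1, 2, -1), which is column 3 of [T]_D.

(1, 2, -1)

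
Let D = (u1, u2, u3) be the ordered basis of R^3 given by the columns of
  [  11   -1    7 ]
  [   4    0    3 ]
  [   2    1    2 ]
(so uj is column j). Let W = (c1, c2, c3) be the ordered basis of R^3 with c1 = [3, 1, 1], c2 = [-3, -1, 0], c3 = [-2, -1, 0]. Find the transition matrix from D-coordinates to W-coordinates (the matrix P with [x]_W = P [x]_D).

Column j of P is [uj]_W, since P maps D-coordinates to W-coordinates.
Expressing u1 in W: u1 = 2c1 - c2 - c3, so column 1 of P is [2, -1, -1].
Doing the same for each uj gives P = [[2, 1, 2], [-1, 2, 1], [-1, -1, -2]].

[[2, 1, 2], [-1, 2, 1], [-1, -1, -2]]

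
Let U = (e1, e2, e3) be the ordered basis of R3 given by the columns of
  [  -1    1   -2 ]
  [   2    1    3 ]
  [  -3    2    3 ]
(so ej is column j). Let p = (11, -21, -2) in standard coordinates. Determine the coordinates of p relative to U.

(-4, -1, -4)

Write p = c_1 e1 + ... + c_3 e3 and solve for the c_i.
Gaussian elimination on [M | p] yields c = (-4, -1, -4).
Check: -4e1 - e2 - 4e3 = (11, -21, -2).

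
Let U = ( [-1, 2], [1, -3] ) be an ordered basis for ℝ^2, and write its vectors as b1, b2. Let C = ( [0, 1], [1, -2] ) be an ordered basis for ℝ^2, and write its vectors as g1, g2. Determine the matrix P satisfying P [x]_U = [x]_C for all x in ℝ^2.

[[0, -1], [-1, 1]]

Column j of P is [bj]_C, since P maps U-coordinates to C-coordinates.
Expressing b1 in C: b1 = 0·g1 - g2, so column 1 of P is [0, -1].
Doing the same for each bj gives P = [[0, -1], [-1, 1]].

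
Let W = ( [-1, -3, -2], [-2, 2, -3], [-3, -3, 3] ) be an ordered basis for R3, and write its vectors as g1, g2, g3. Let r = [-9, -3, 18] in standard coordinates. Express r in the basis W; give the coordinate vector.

We seek scalars with c_1 g1 + ... + c_3 g3 = r; equivalently solve M c = r where the columns of M are g1, ..., g3.
Gaussian elimination on [M | r] yields c = (-3, 0, 4).
Check: -3g1 + 0·g2 + 4g3 = [-9, -3, 18].

[-3, 0, 4]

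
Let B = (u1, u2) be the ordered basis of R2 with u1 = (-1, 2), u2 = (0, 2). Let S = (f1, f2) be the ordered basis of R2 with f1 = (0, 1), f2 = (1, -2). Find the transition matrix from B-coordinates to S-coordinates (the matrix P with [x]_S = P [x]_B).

[[0, 2], [-1, 0]]

Take x = uj: its B-coordinates are the j-th standard unit vector, so P e_j — column j of P — equals [uj]_S.
u1 = 0·f1 - f2, giving column 1 = (0, -1); repeating for each j gives P = [[0, 2], [-1, 0]].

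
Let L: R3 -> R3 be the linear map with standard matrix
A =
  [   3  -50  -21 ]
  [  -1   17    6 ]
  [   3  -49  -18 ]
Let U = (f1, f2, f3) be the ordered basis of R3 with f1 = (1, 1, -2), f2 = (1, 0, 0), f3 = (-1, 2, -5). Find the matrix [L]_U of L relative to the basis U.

[[0, 1, 3], [-3, 1, 0], [2, -1, 1]]

The j-th column of [L]_U is [L(fj)]_U.
L(f1) = A f1 = (-5, 4, -10) = 0·f1 - 3f2 + 2f3, so column 1 is (0, -3, 2).
Repeating for f2, f3 and assembling the columns gives [[0, 1, 3], [-3, 1, 0], [2, -1, 1]].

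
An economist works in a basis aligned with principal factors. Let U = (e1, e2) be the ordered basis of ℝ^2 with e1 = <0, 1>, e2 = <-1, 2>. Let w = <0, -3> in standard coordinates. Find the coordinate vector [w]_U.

<-3, 0>

Write w = c_1 e1 + c_2 e2 and solve for the c_i.
System: 0c_1 - c_2 = 0, c_1 + 2c_2 = -3; solving gives c_1 = -3, c_2 = 0.
Check: -3e1 + 0·e2 = <0, -3>.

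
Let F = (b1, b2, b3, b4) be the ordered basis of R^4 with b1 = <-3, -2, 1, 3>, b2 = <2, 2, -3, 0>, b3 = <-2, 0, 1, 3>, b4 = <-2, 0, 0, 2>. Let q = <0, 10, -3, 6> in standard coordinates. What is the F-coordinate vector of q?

Write q = c_1 b1 + ... + c_4 b4 and solve for the c_i.
Row-reducing the augmented matrix [M | q] gives c = (-4, 1, 4, 3).
Check: -4b1 + b2 + 4b3 + 3b4 = <0, 10, -3, 6>.

<-4, 1, 4, 3>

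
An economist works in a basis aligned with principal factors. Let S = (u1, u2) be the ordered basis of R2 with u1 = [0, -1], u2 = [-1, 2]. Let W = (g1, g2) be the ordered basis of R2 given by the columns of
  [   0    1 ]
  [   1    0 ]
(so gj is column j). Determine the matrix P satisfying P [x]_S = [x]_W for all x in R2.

[[-1, 2], [0, -1]]

Let M have columns uj and N have columns gj. Then for every x, N [x]_W = x = M [x]_S, so P = N^(-1) M.
Since det N = -1, N^(-1) has integer entries; multiplying gives P = [[-1, 2], [0, -1]].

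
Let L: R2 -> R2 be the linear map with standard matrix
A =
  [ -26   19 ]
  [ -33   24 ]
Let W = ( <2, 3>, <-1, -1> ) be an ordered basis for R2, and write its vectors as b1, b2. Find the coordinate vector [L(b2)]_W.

Compute L(b2) = A b2 = <7, 9> in standard coordinates.
Then write this in W-coordinates: solve for y in y_1 b1 + y_2 b2 = <7, 9>.
This gives y = <2, -3>, which is column 2 of [L]_W.

<2, -3>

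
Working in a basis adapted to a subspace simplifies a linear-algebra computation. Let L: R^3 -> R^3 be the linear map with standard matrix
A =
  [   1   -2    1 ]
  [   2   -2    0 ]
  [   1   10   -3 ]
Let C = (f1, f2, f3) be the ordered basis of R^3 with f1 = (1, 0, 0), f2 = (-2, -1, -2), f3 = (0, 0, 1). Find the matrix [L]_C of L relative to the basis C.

[[-3, 2, 1], [-2, 2, 0], [-3, -2, -3]]

The j-th column of [L]_C is [L(fj)]_C.
L(f1) = A f1 = (1, 2, 1) = -3f1 - 2f2 - 3f3, so column 1 is (-3, -2, -3).
Repeating for f2, f3 and assembling the columns gives [[-3, 2, 1], [-2, 2, 0], [-3, -2, -3]].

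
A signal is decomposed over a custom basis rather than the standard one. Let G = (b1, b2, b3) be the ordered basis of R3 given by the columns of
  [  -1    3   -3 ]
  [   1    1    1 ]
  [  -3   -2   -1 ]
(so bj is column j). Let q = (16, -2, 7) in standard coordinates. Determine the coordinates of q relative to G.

(-4, 3, -1)

Write q = c_1 b1 + ... + c_3 b3 and solve for the c_i.
Gaussian elimination on [M | q] yields c = (-4, 3, -1).
Check: -4b1 + 3b2 - b3 = (16, -2, 7).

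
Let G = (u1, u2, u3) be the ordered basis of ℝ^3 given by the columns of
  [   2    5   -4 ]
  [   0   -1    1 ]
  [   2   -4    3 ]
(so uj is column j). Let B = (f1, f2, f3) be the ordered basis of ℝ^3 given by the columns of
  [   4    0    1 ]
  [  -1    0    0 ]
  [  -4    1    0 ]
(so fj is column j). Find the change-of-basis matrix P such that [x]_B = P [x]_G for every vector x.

Take x = uj: its G-coordinates are the j-th standard unit vector, so P e_j — column j of P — equals [uj]_B.
u1 = 0·f1 + 2f2 + 2f3, giving column 1 = (0, 2, 2); repeating for each j gives P = [[0, 1, -1], [2, 0, -1], [2, 1, 0]].

[[0, 1, -1], [2, 0, -1], [2, 1, 0]]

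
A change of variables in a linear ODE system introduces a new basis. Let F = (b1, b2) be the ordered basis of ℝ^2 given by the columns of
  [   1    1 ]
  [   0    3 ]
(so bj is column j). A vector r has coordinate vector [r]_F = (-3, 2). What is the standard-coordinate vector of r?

(-1, 6)

By definition r = -3b1 + 2b2.
Summing componentwise gives (-1, 6).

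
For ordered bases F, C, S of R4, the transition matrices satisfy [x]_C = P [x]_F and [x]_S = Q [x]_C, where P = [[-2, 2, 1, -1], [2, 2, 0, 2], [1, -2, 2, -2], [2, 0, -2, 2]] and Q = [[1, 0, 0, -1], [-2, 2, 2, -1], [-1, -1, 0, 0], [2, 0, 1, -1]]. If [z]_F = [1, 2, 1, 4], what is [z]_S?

[-9, 4, -13, -19]

Composing the changes, [z]_S = Q P [z]_F.
Q P = [[-4, 2, 3, -3], [8, -4, 4, 0], [0, -4, -1, -1], [-5, 2, 6, -6]]; applying this to [1, 2, 1, 4] gives [-9, 4, -13, -19].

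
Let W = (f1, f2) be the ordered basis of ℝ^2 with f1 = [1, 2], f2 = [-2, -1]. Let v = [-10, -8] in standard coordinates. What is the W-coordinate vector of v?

[v]_W is the unique c with M c = v, where M has columns f1, f2.
System: c_1 - 2c_2 = -10, 2c_1 - c_2 = -8; solving gives c_1 = -2, c_2 = 4.
Check: -2f1 + 4f2 = [-10, -8].

[-2, 4]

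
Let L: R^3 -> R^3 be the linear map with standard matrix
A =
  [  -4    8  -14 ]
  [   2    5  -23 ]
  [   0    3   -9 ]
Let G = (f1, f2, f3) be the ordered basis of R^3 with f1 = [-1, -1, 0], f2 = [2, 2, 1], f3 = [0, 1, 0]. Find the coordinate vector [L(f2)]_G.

Compute L(f2) = A f2 = [-6, -9, -3] in standard coordinates.
Then write this in G-coordinates: solve for y in y_1 f1 + ... + y_3 f3 = [-6, -9, -3].
This gives y = [0, -3, -3], which is column 2 of [L]_G.

[0, -3, -3]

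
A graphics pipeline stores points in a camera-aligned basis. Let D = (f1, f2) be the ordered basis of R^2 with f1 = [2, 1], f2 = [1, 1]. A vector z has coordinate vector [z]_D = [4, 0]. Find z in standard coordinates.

By definition z = 4f1 + 0·f2.
Summing componentwise gives [8, 4].

[8, 4]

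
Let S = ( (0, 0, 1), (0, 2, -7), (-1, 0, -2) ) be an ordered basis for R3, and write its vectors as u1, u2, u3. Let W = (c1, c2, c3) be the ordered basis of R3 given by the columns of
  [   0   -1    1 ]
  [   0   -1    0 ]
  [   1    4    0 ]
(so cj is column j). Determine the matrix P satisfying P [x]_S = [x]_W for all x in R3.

Column j of P is [uj]_W, since P maps S-coordinates to W-coordinates.
Expressing u1 in W: u1 = c1 + 0·c2 + 0·c3, so column 1 of P is (1, 0, 0).
Doing the same for each uj gives P = [[1, 1, -2], [0, -2, 0], [0, -2, -1]].

[[1, 1, -2], [0, -2, 0], [0, -2, -1]]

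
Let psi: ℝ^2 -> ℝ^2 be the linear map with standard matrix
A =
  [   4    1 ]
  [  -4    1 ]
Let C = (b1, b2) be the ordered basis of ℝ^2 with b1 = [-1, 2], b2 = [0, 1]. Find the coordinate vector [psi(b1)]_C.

Column 1 of [psi]_C is the C-coordinate vector of psi(b1).
In standard coordinates psi(b1) = A b1 = [-2, 6].
Converting to C: [-2, 6] = 2b1 + 2b2, so the coordinate vector is [2, 2].

[2, 2]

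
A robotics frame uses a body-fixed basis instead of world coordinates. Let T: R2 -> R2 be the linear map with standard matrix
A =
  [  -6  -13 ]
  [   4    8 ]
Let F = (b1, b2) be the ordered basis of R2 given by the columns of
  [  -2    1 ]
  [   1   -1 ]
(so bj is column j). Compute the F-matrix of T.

[[1, -3], [1, 1]]

Let P have columns b1, b2. Then [T]_F = P^(-1) A P.
Here det P = 1, so P^(-1) is integer; computing A P first and then P^(-1)(A P) gives [[1, -3], [1, 1]].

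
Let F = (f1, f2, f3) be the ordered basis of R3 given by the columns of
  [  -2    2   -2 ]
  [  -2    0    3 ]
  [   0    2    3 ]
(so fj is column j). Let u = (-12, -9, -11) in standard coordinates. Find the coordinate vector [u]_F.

(3, -4, -1)

We seek scalars with c_1 f1 + ... + c_3 f3 = u; equivalently solve M c = u where the columns of M are f1, ..., f3.
Row-reducing the augmented matrix [M | u] gives c = (3, -4, -1).
Check: 3f1 - 4f2 - f3 = (-12, -9, -11).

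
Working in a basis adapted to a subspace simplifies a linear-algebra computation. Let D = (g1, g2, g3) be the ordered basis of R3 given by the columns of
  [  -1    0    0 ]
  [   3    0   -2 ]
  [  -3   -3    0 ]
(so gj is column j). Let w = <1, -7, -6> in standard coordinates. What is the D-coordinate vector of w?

<-1, 3, 2>

Write w = c_1 g1 + ... + c_3 g3 and solve for the c_i.
Gaussian elimination on [M | w] yields c = (-1, 3, 2).
Check: -g1 + 3g2 + 2g3 = <1, -7, -6>.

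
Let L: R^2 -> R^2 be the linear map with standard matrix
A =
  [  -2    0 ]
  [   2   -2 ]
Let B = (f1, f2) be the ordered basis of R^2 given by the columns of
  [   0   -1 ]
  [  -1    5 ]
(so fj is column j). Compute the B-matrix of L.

With P the matrix whose columns are f1, f2, [L]_B = P^(-1) A P.
Column by column: L(f1) = A f1 = [0, 2]; its B-coordinates [-2, 0] give column 1.
Continuing for each basis vector yields [L]_B = [[-2, 2], [0, -2]].

[[-2, 2], [0, -2]]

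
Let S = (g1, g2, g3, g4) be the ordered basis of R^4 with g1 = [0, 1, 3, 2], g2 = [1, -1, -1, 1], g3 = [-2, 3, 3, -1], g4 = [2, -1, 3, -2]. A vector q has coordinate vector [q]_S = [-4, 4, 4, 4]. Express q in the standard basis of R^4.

[4, 0, 8, -16]

By definition q = -4g1 + 4g2 + 4g3 + 4g4.
Summing componentwise gives [4, 0, 8, -16].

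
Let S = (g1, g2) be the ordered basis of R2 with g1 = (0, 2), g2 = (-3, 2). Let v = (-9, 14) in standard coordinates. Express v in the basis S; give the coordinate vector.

(4, 3)

We seek scalars with c_1 g1 + c_2 g2 = v; equivalently solve M c = v where the columns of M are g1, g2.
System: 0c_1 - 3c_2 = -9, 2c_1 + 2c_2 = 14; solving gives c_1 = 4, c_2 = 3.
Check: 4g1 + 3g2 = (-9, 14).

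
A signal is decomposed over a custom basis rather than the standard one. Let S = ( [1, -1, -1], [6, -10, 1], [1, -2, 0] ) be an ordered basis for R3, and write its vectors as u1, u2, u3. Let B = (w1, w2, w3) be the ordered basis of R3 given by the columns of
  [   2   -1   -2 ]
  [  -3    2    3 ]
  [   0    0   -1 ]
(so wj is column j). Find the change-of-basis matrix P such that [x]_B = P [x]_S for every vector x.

Take x = uj: its S-coordinates are the j-th standard unit vector, so P e_j — column j of P — equals [uj]_B.
u1 = 2w1 + w2 + w3, giving column 1 = [2, 1, 1]; repeating for each j gives P = [[2, 1, 0], [1, -2, -1], [1, -1, 0]].

[[2, 1, 0], [1, -2, -1], [1, -1, 0]]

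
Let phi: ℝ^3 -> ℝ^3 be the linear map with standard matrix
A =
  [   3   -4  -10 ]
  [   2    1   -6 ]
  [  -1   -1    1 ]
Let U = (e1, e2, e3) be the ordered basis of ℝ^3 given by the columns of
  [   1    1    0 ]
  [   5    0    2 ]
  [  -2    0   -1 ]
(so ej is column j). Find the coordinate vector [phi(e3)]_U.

<2, 0, -1>

Column 3 of [phi]_U is the U-coordinate vector of phi(e3).
In standard coordinates phi(e3) = A e3 = <2, 8, -3>.
Converting to U: <2, 8, -3> = 2e1 + 0·e2 - e3, so the coordinate vector is <2, 0, -1>.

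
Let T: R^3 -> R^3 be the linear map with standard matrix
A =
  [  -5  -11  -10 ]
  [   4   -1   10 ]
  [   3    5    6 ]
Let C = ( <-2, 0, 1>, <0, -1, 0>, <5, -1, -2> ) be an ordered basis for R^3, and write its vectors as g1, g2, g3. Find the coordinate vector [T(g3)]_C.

<2, -3, 2>

Compute T(g3) = A g3 = <6, 1, -2> in standard coordinates.
Then write this in C-coordinates: solve for y in y_1 g1 + ... + y_3 g3 = <6, 1, -2>.
This gives y = <2, -3, 2>, which is column 3 of [T]_C.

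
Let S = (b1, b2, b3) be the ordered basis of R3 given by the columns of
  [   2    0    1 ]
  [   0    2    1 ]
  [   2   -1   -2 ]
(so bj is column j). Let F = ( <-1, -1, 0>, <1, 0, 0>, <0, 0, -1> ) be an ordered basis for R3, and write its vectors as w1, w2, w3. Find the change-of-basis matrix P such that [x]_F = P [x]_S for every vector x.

[[0, -2, -1], [2, -2, 0], [-2, 1, 2]]

Let M have columns bj and N have columns wj. Then for every x, N [x]_F = x = M [x]_S, so P = N^(-1) M.
Since det N = -1, N^(-1) has integer entries; multiplying gives P = [[0, -2, -1], [2, -2, 0], [-2, 1, 2]].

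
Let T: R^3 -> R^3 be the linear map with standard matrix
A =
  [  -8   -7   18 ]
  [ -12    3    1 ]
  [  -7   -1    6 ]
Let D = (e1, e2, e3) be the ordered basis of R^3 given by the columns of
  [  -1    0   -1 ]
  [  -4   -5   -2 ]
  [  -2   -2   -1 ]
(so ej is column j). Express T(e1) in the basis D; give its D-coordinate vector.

Compute T(e1) = A e1 = [0, -2, -1] in standard coordinates.
Then write this in D-coordinates: solve for y in y_1 e1 + ... + y_3 e3 = [0, -2, -1].
This gives y = [1, 0, -1], which is column 1 of [T]_D.

[1, 0, -1]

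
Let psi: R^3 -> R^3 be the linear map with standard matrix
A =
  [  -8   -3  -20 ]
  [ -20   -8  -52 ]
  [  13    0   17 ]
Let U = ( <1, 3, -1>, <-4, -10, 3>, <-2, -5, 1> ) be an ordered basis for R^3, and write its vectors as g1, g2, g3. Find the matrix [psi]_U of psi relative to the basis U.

The j-th column of [psi]_U is [psi(gj)]_U.
psi(g1) = A g1 = <3, 8, -4> = g1 - 2g2 + 3g3, so column 1 is <1, -2, 3>.
Repeating for g2, g3 and assembling the columns gives [[1, -2, 1], [-2, -1, -3], [3, 0, 1]].

[[1, -2, 1], [-2, -1, -3], [3, 0, 1]]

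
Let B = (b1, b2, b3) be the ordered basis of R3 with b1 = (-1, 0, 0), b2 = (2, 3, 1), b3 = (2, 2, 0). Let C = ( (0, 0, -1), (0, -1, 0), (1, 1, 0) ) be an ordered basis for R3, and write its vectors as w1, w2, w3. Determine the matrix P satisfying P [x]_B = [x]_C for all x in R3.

Take x = bj: its B-coordinates are the j-th standard unit vector, so P e_j — column j of P — equals [bj]_C.
b1 = 0·w1 - w2 - w3, giving column 1 = (0, -1, -1); repeating for each j gives P = [[0, -1, 0], [-1, -1, 0], [-1, 2, 2]].

[[0, -1, 0], [-1, -1, 0], [-1, 2, 2]]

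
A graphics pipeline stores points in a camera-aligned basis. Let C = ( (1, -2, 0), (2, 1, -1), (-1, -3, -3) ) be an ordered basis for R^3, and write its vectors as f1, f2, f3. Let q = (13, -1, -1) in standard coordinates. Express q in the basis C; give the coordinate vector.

[q]_C is the unique c with M c = q, where M has columns f1, ..., f3.
Gaussian elimination on [M | q] yields c = (4, 4, -1).
Check: 4f1 + 4f2 - f3 = (13, -1, -1).

(4, 4, -1)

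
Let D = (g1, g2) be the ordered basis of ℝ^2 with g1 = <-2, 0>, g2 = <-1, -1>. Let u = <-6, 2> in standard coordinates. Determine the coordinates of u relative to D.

[u]_D is the unique c with M c = u, where M has columns g1, g2.
System: -2c_1 - c_2 = -6, 0c_1 - c_2 = 2; solving gives c_1 = 4, c_2 = -2.
Check: 4g1 - 2g2 = <-6, 2>.

<4, -2>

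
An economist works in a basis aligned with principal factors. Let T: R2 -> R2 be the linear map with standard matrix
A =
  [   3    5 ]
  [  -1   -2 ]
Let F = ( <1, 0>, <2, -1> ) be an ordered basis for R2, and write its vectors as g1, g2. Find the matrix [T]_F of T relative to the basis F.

The j-th column of [T]_F is [T(gj)]_F.
T(g1) = A g1 = <3, -1> = g1 + g2, so column 1 is <1, 1>.
Repeating for g2 and assembling the columns gives [[1, 1], [1, 0]].

[[1, 1], [1, 0]]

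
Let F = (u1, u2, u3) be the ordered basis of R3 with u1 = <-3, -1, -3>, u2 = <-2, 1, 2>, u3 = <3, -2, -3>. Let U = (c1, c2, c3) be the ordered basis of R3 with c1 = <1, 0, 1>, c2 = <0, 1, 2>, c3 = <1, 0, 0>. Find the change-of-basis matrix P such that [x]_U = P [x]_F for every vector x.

[[-1, 0, 1], [-1, 1, -2], [-2, -2, 2]]

Column j of P is [uj]_U, since P maps F-coordinates to U-coordinates.
Expressing u1 in U: u1 = -c1 - c2 - 2c3, so column 1 of P is <-1, -1, -2>.
Doing the same for each uj gives P = [[-1, 0, 1], [-1, 1, -2], [-2, -2, 2]].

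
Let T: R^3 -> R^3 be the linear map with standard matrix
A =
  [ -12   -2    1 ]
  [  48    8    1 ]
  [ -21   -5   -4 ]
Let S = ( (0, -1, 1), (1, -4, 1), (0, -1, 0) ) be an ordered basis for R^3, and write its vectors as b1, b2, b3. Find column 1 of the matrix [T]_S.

(-2, 3, -3)

Column 1 of [T]_S is the S-coordinate vector of T(b1).
In standard coordinates T(b1) = A b1 = (3, -7, 1).
Converting to S: (3, -7, 1) = -2b1 + 3b2 - 3b3, so the coordinate vector is (-2, 3, -3).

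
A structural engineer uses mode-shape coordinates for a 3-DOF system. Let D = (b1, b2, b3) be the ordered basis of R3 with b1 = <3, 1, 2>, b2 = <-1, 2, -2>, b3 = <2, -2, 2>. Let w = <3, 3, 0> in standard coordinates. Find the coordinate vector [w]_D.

We seek scalars with c_1 b1 + ... + c_3 b3 = w; equivalently solve M c = w where the columns of M are b1, ..., b3.
Gaussian elimination on [M | w] yields c = (1, 2, 1).
Check: b1 + 2b2 + b3 = <3, 3, 0>.

<1, 2, 1>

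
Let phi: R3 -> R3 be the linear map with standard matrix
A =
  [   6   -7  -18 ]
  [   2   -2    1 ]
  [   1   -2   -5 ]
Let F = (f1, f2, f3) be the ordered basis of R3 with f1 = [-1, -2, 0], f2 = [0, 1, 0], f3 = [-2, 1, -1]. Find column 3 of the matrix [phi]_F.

[3, 0, -1]

Column 3 of [phi]_F is the F-coordinate vector of phi(f3).
In standard coordinates phi(f3) = A f3 = [-1, -7, 1].
Converting to F: [-1, -7, 1] = 3f1 + 0·f2 - f3, so the coordinate vector is [3, 0, -1].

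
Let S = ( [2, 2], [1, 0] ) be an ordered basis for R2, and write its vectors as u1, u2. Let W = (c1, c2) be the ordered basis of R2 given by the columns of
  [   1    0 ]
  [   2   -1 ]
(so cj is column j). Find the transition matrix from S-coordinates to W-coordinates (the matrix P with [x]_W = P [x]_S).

[[2, 1], [2, 2]]

Let M have columns uj and N have columns cj. Then for every x, N [x]_W = x = M [x]_S, so P = N^(-1) M.
Since det N = -1, N^(-1) has integer entries; multiplying gives P = [[2, 1], [2, 2]].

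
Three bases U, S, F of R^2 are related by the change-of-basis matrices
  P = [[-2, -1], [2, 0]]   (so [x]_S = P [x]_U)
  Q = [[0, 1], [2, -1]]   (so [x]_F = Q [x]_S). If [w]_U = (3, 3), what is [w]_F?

First [w]_S = P [w]_U = (-9, 6).
Then [w]_F = Q [w]_S = (6, -24).

(6, -24)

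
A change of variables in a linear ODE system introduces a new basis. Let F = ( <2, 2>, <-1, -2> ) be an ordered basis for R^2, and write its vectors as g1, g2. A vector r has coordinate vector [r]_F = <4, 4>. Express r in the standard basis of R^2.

<4, 0>

r = M [r]_F, where M has columns g1, g2.
Carrying out the matrix-vector product, r = <4, 0>.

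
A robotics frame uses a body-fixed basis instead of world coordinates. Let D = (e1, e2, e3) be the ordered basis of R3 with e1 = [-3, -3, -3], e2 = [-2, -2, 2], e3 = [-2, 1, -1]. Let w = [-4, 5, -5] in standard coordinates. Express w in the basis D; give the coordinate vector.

We seek scalars with c_1 e1 + ... + c_3 e3 = w; equivalently solve M c = w where the columns of M are e1, ..., e3.
Row-reducing the augmented matrix [M | w] gives c = (0, -1, 3).
Check: 0·e1 - e2 + 3e3 = [-4, 5, -5].

[0, -1, 3]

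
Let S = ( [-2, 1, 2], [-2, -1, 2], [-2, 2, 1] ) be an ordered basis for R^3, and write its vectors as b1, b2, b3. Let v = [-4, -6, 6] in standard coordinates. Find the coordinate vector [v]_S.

[1, 3, -2]

Write v = c_1 b1 + ... + c_3 b3 and solve for the c_i.
Row-reducing the augmented matrix [M | v] gives c = (1, 3, -2).
Check: b1 + 3b2 - 2b3 = [-4, -6, 6].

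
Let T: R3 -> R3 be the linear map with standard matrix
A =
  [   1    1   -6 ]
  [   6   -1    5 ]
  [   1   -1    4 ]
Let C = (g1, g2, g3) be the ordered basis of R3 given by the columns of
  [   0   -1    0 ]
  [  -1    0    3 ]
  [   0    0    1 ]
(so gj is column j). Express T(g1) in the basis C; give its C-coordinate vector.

[2, 1, 1]

Compute T(g1) = A g1 = [-1, 1, 1] in standard coordinates.
Then write this in C-coordinates: solve for y in y_1 g1 + ... + y_3 g3 = [-1, 1, 1].
This gives y = [2, 1, 1], which is column 1 of [T]_C.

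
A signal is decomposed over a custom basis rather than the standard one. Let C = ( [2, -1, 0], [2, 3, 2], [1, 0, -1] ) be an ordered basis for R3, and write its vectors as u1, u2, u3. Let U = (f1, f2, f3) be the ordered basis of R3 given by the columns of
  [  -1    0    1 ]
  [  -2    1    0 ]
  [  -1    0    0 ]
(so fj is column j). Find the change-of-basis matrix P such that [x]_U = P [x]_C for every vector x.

[[0, -2, 1], [-1, -1, 2], [2, 0, 2]]

Column j of P is [uj]_U, since P maps C-coordinates to U-coordinates.
Expressing u1 in U: u1 = 0·f1 - f2 + 2f3, so column 1 of P is [0, -1, 2].
Doing the same for each uj gives P = [[0, -2, 1], [-1, -1, 2], [2, 0, 2]].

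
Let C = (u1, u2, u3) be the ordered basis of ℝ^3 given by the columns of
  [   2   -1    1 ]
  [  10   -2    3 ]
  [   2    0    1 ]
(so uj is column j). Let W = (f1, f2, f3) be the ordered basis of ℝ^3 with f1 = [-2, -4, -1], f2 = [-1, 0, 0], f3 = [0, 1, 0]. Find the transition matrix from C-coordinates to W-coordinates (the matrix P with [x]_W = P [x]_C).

[[-2, 0, -1], [2, 1, 1], [2, -2, -1]]

Take x = uj: its C-coordinates are the j-th standard unit vector, so P e_j — column j of P — equals [uj]_W.
u1 = -2f1 + 2f2 + 2f3, giving column 1 = [-2, 2, 2]; repeating for each j gives P = [[-2, 0, -1], [2, 1, 1], [2, -2, -1]].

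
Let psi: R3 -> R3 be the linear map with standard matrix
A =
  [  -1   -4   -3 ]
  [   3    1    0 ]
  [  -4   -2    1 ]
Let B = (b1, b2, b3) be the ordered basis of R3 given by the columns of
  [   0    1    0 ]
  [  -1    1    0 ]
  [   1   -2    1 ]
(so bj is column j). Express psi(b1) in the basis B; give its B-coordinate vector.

(2, 1, 3)

Compute psi(b1) = A b1 = (1, -1, 3) in standard coordinates.
Then write this in B-coordinates: solve for y in y_1 b1 + ... + y_3 b3 = (1, -1, 3).
This gives y = (2, 1, 3), which is column 1 of [psi]_B.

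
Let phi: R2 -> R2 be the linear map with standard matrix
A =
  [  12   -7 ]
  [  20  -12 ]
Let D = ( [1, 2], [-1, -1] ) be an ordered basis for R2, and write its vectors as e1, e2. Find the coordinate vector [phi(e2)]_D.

Column 2 of [phi]_D is the D-coordinate vector of phi(e2).
In standard coordinates phi(e2) = A e2 = [-5, -8].
Converting to D: [-5, -8] = -3e1 + 2e2, so the coordinate vector is [-3, 2].

[-3, 2]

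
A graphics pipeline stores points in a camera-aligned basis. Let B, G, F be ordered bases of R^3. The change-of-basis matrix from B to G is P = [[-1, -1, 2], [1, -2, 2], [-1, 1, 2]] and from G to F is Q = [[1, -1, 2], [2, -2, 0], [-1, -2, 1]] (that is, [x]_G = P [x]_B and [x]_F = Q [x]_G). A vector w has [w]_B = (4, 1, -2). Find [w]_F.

Composing the changes, [w]_F = Q P [w]_B.
Q P = [[-4, 3, 4], [-4, 2, 0], [-2, 6, -4]]; applying this to (4, 1, -2) gives (-21, -14, 6).

(-21, -14, 6)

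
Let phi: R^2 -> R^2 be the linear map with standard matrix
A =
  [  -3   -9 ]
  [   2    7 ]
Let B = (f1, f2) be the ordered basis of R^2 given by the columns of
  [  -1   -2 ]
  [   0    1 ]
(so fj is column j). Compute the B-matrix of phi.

With P the matrix whose columns are f1, f2, [phi]_B = P^(-1) A P.
Column by column: phi(f1) = A f1 = (3, -2); its B-coordinates (1, -2) give column 1.
Continuing for each basis vector yields [phi]_B = [[1, -3], [-2, 3]].

[[1, -3], [-2, 3]]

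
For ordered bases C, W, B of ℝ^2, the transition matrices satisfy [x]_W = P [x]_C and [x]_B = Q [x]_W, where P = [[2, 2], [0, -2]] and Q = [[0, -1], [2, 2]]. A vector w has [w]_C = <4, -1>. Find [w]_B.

<-2, 16>

First [w]_W = P [w]_C = <6, 2>.
Then [w]_B = Q [w]_W = <-2, 16>.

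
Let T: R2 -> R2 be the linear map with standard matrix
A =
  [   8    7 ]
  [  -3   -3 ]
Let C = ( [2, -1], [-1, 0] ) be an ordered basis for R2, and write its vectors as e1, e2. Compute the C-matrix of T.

[[3, -3], [-3, 2]]

Let P have columns e1, e2. Then [T]_C = P^(-1) A P.
Here det P = -1, so P^(-1) is integer; computing A P first and then P^(-1)(A P) gives [[3, -3], [-3, 2]].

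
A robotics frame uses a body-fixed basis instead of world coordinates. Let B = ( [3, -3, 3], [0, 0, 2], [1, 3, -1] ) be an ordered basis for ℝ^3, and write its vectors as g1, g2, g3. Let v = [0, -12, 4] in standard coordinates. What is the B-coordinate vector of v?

[1, -1, -3]

[v]_B is the unique c with M c = v, where M has columns g1, ..., g3.
Row-reducing the augmented matrix [M | v] gives c = (1, -1, -3).
Check: g1 - g2 - 3g3 = [0, -12, 4].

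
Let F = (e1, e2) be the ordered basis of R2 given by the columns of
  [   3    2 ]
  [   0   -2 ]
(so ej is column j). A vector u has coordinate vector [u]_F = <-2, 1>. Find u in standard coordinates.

<-4, -2>

u = M [u]_F, where M has columns e1, e2.
Carrying out the matrix-vector product, u = <-4, -2>.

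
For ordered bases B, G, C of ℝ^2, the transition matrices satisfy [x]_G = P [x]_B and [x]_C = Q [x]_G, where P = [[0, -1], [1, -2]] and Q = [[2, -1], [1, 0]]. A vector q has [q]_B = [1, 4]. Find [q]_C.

First [q]_G = P [q]_B = [-4, -7].
Then [q]_C = Q [q]_G = [-1, -4].

[-1, -4]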